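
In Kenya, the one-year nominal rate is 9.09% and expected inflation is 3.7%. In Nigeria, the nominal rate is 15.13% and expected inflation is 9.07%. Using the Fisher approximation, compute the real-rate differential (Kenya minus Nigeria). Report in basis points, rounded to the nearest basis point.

-67 basis points

Kenya: 9.09% − 3.7% = 5.390%
Nigeria: 15.13% − 9.07% = 6.060%
Differential = -0.670% → -67 basis points.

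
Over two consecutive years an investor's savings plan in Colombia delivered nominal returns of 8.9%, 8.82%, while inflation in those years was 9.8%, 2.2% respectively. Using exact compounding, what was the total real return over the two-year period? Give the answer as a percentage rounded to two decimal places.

5.60%

Nominal growth factor = 1.0890 × 1.0882 = 1.185050
Price-level growth factor = 1.0980 × 1.0220 = 1.122156
Real growth factor = 1.185050 / 1.122156 = 1.056047
Total real return = 1.056047 − 1 → 5.60%.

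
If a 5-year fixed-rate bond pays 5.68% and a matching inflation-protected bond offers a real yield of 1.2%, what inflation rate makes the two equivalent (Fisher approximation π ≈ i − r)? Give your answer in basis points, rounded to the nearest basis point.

π ≈ i − r = 5.68% − 1.2% → 448 basis points.

448 basis points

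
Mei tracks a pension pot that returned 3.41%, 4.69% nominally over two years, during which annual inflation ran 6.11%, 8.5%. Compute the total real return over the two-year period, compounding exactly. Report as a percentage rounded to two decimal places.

-5.97%

Nominal growth factor = 1.0341 × 1.0469 = 1.082599
Price-level growth factor = 1.0611 × 1.0850 = 1.151294
Real growth factor = 1.082599 / 1.151294 = 0.940333
Total real return = 0.940333 − 1 → -5.97%.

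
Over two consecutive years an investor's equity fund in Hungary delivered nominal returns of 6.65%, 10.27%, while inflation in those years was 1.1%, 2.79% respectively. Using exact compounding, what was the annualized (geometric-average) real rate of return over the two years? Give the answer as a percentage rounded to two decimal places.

Nominal growth factor = 1.0665 × 1.1027 = 1.17602955
Price-level growth factor = 1.0110 × 1.0279 = 1.03920690
Real growth factor = 1.17602955 / 1.03920690 = 1.13166064
Annualized real rate = 1.13166064^(1/2) − 1 = 6.3795% → 6.38%.

6.38%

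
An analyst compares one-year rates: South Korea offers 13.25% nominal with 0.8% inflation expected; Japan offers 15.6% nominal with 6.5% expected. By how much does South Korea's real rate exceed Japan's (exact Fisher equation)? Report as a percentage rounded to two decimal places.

3.81%

South Korea: (1 + 0.1325)/(1 + 0.0080) − 1 = 12.3512%
Japan: (1 + 0.1560)/(1 + 0.0650) − 1 = 8.5446%
Differential = 12.3512% − 8.5446% = 3.8066% → 3.81%.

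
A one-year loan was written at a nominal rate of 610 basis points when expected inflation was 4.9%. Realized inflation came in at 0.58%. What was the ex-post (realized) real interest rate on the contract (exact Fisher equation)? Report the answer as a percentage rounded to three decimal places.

Ex-post: (1 + 0.0610)/(1 + 0.0058) − 1 = 5.4882%
So the realized real rate is 5.488%.

5.488%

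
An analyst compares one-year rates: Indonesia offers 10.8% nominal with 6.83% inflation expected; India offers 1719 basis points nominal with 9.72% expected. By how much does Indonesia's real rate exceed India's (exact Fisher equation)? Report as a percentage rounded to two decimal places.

-3.09%

Indonesia: (1 + 0.1080)/(1 + 0.0683) − 1 = 3.7162%
India: (1 + 0.1719)/(1 + 0.0972) − 1 = 6.8082%
Differential = 3.7162% − 6.8082% = -3.0921% → -3.09%.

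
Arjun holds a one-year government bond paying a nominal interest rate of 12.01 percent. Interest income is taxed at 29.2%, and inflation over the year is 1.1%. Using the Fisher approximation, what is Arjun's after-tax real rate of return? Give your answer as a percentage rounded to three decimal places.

7.403%

After-tax nominal return = 12.01% × (1 − 0.292) = 8.50308%.
r ≈ 8.50308% − 1.1% → 7.403%.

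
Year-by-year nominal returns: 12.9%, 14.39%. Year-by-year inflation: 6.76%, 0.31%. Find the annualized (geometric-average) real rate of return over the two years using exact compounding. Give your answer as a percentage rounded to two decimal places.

Nominal growth factor = 1.1290 × 1.1439 = 1.29146310
Price-level growth factor = 1.0676 × 1.0031 = 1.07090956
Real growth factor = 1.29146310 / 1.07090956 = 1.20594973
Annualized real rate = 1.20594973^(1/2) − 1 = 9.8157% → 9.82%.

9.82%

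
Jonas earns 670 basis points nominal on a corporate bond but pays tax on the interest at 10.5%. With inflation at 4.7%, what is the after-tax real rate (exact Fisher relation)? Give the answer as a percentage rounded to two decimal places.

After-tax nominal return = 6.7% × (1 − 0.105) = 5.9965%.
1 + r = 1.059965 / 1.04700 = 1.012383
After-tax real rate = 1.012383 − 1 → 1.24%.

1.24%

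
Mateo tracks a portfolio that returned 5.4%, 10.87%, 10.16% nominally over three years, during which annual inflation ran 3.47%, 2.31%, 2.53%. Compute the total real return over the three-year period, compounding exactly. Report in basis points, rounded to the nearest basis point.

1860 basis points

Compound the nominal returns: 1.0540 × 1.1087 × 1.1016 = 1.287296.
Compound inflation: 1.0347 × 1.0231 × 1.0253 = 1.085384.
Deflate: 1.287296 / 1.085384 = 1.186028.
Total real return = 1.186028 − 1 → 1860 basis points.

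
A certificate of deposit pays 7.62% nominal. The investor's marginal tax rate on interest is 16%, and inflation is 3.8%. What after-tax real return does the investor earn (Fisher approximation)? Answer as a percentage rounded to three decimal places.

After-tax nominal return = 7.62% × (1 − 0.16) = 6.4008%.
r ≈ 6.4008% − 3.8% → 2.601%.

2.601%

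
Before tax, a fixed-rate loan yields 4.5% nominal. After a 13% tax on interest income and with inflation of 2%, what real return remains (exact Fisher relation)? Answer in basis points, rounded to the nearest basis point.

188 basis points

After-tax nominal return = 4.5% × (1 − 0.13) = 3.9150%.
1 + r = 1.03915 / 1.02000 = 1.018775
After-tax real rate = 1.018775 − 1 → 188 basis points.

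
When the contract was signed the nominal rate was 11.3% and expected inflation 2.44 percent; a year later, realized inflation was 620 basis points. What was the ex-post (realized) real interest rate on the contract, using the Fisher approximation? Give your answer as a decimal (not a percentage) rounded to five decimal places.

0.05100

Ex-post: 11.3% − 6.2% = 5.100%
So the realized real rate is 0.05100.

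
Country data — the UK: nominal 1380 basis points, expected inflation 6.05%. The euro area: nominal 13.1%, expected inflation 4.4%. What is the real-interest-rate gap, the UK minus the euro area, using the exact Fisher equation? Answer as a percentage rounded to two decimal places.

The UK: (1 + 0.1380)/(1 + 0.0605) − 1 = 7.3079%
The euro area: (1 + 0.1310)/(1 + 0.0440) − 1 = 8.3333%
Differential = 7.3079% − 8.3333% = -1.0255% → -1.03%.

-1.03%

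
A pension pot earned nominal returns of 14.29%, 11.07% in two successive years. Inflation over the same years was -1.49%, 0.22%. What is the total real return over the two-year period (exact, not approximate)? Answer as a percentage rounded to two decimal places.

28.58%

Compound the nominal returns: 1.1429 × 1.1107 = 1.269419.
Compound inflation: 0.9851 × 1.0022 = 0.987267.
Deflate: 1.269419 / 0.987267 = 1.285791.
Total real return = 1.285791 − 1 → 28.58%.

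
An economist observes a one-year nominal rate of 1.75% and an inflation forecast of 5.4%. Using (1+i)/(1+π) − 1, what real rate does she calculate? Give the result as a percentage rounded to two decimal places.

1 + r = 1.01750 / 1.05400 = 0.965370
r = 0.965370 − 1 = -3.4630%, i.e. -3.46%.

-3.46%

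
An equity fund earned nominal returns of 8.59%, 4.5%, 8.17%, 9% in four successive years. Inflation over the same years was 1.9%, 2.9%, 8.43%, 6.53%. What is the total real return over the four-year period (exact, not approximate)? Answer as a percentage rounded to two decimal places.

Compound the nominal returns: 1.0859 × 1.0450 × 1.0817 × 1.0900 = 1.337949.
Compound inflation: 1.0190 × 1.0290 × 1.0843 × 1.0653 = 1.211186.
Deflate: 1.337949 / 1.211186 = 1.104660.
Total real return = 1.104660 − 1 → 10.47%.

10.47%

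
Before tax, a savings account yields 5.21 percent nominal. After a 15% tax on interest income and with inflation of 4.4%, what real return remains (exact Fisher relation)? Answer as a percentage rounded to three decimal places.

0.027%

After-tax nominal return = 5.21% × (1 − 0.15) = 4.4285%.
1 + r = 1.044285 / 1.04400 = 1.000273
After-tax real rate = 1.000273 − 1 → 0.027%.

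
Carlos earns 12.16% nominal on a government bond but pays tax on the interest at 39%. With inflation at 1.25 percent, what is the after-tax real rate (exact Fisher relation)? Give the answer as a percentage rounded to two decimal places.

6.09%

After-tax nominal return = 12.16% × (1 − 0.39) = 7.4176%.
1 + r = 1.074176 / 1.01250 = 1.060915
After-tax real rate = 1.060915 − 1 → 6.09%.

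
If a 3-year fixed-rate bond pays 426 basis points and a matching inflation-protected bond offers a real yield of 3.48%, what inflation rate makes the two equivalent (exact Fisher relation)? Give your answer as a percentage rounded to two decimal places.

0.75%

(1 + π) = (1 + i)/(1 + r) = 1.04260 / 1.03480 = 1.007538
Break-even inflation = 1.007538 − 1 → 0.75%.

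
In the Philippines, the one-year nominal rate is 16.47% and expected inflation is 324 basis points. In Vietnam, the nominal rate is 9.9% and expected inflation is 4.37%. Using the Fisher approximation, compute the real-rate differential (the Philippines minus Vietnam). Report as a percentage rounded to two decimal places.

7.70%

The Philippines: 16.47% − 3.24% = 13.230%
Vietnam: 9.9% − 4.37% = 5.530%
Differential = 7.700% → 7.70%.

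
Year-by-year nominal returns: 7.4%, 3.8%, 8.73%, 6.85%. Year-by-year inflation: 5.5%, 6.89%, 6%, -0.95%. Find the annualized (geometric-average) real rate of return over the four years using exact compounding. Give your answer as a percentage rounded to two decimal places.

2.27%

Compound the nominal returns: 1.0740 × 1.0380 × 1.0873 × 1.0685 = 1.29516634.
Compound inflation: 1.0550 × 1.0689 × 1.0600 × 0.9905 = 1.18399504.
Deflate: 1.29516634 / 1.18399504 = 1.09389508.
Annualized real rate = 1.09389508^(1/4) − 1 = 2.2690% → 2.27%.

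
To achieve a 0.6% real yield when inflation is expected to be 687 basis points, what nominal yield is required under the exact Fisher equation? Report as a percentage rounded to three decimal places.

(1 + i) = (1 + r)(1 + π) = 1.00600 × 1.06870 = 1.0751122
i = 1.0751122 − 1, so the required nominal rate is 7.511%.

7.511%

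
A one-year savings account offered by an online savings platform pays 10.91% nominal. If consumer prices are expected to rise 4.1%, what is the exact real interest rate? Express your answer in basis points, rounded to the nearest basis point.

654 basis points

By the Fisher equation, 1 + r = (1 + i)/(1 + π).
1 + r = 1.10910 / 1.04100 = 1.065418
r = 1.065418 − 1 = 6.5418%, i.e. 654 basis points.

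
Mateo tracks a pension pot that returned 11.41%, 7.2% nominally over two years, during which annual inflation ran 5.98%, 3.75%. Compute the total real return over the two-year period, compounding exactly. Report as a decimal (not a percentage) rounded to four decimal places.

Nominal growth factor = 1.1141 × 1.0720 = 1.194315
Price-level growth factor = 1.0598 × 1.0375 = 1.099543
Real growth factor = 1.194315 / 1.099543 = 1.086193
Total real return = 1.086193 − 1 → 0.0862.

0.0862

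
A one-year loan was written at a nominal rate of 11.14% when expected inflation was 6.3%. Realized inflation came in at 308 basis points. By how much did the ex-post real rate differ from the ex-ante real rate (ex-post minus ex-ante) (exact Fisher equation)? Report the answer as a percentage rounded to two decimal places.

Ex-ante: (1 + 0.1114)/(1 + 0.0630) − 1 = 4.5532%
Ex-post: (1 + 0.1114)/(1 + 0.0308) − 1 = 7.8192%
Difference (ex-post − ex-ante) = 3.2660% → 3.27%.

3.27%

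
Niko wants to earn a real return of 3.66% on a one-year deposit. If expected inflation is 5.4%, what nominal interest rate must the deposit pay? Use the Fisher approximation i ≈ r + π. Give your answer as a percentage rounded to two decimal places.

9.06%

i ≈ r + π = 3.66% + 5.4% = 9.06%.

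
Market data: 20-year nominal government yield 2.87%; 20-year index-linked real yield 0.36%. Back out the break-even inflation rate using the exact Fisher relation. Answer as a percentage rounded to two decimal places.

2.50%

(1 + π) = (1 + i)/(1 + r) = 1.02870 / 1.00360 = 1.025010
Break-even inflation = 1.025010 − 1 → 2.50%.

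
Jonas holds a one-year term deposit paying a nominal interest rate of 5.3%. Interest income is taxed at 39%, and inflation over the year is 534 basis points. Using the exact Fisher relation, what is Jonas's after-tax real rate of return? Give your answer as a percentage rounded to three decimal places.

After-tax nominal return = 5.3% × (1 − 0.39) = 3.2330%.
1 + r = 1.03233 / 1.05340 = 0.979998
After-tax real rate = 0.979998 − 1 → -2.000%.

-2.000%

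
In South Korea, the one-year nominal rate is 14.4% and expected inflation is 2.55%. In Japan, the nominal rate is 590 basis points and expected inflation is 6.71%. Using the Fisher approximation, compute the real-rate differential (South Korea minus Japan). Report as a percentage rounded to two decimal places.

South Korea: 14.4% − 2.55% = 11.850%
Japan: 5.9% − 6.71% = -0.810%
Differential = 12.660% → 12.66%.

12.66%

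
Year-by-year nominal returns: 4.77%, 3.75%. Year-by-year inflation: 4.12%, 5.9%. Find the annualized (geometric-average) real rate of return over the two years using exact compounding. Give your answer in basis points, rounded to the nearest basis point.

-71 basis points

Compound the nominal returns: 1.0477 × 1.0375 = 1.08698875.
Compound inflation: 1.0412 × 1.0590 = 1.10263080.
Deflate: 1.08698875 / 1.10263080 = 0.98581388.
Annualized real rate = 0.98581388^(1/2) − 1 = -0.7118% → -71 basis points.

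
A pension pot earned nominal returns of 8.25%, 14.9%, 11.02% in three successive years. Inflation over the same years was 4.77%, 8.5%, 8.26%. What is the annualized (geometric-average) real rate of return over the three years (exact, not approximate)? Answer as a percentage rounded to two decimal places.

3.91%

Nominal growth factor = 1.0825 × 1.1490 × 1.1102 = 1.38085843
Price-level growth factor = 1.0477 × 1.0850 × 1.0826 = 1.23065042
Real growth factor = 1.38085843 / 1.23065042 = 1.12205579
Annualized real rate = 1.12205579^(1/3) − 1 = 3.9134% → 3.91%.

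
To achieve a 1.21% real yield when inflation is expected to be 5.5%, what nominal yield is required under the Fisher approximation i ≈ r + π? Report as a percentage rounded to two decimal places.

i ≈ r + π = 1.21% + 5.5% = 6.71%.

6.71%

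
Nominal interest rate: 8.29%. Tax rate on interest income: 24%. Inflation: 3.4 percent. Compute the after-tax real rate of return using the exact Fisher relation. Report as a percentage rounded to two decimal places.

2.81%

After-tax nominal return = 8.29% × (1 − 0.24) = 6.3004%.
1 + r = 1.063004 / 1.03400 = 1.0280503
After-tax real rate = 1.0280503 − 1 → 2.81%.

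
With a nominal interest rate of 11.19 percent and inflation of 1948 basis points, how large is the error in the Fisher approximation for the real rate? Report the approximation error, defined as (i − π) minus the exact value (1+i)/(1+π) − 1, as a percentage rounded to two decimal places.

-1.35%

Approximate: r ≈ 11.190% − 19.480% = -8.2900%
Exact: (1 + 0.1119)/(1 + 0.1948) − 1 = -6.9384%
Error = -8.2900% − (-6.9384%) = -1.3516% → -1.35%.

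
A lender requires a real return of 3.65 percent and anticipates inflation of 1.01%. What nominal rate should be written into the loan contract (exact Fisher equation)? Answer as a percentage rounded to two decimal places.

(1 + i) = (1 + r)(1 + π) = 1.03650 × 1.01010 = 1.04696865
i = 1.04696865 − 1, so the required nominal rate is 4.70%.

4.70%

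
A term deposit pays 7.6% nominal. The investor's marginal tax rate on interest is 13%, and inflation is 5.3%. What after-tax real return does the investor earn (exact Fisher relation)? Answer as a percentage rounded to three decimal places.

After-tax nominal return = 7.6% × (1 − 0.13) = 6.6120%.
1 + r = 1.06612 / 1.05300 = 1.012460
After-tax real rate = 1.012460 − 1 → 1.246%.

1.246%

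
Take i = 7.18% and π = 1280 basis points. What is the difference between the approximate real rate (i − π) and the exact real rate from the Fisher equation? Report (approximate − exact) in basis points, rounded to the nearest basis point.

-64 basis points

Approximate: r ≈ 7.180% − 12.800% = -5.6200%
Exact: (1 + 0.0718)/(1 + 0.1280) − 1 = -4.9823%
Error = -5.6200% − (-4.9823%) = -0.6377% → -64 basis points.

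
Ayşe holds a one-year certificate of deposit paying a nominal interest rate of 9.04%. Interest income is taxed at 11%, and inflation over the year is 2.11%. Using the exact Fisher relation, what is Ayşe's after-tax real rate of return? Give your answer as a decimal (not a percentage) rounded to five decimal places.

After-tax nominal return = 9.04% × (1 − 0.11) = 8.0456%.
1 + r = 1.080456 / 1.02110 = 1.058129
After-tax real rate = 1.058129 − 1 → 0.05813.

0.05813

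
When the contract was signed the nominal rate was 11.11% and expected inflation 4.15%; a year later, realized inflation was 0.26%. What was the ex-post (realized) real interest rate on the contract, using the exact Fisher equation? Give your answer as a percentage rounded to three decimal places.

10.822%

Ex-post: (1 + 0.1111)/(1 + 0.0026) − 1 = 10.8219%
So the realized real rate is 10.822%.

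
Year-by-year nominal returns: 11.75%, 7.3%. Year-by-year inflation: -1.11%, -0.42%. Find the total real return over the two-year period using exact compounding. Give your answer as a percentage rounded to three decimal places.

21.765%

Nominal growth factor = 1.1175 × 1.0730 = 1.199078
Price-level growth factor = 0.9889 × 0.9958 = 0.984747
Real growth factor = 1.199078 / 0.984747 = 1.217651
Total real return = 1.217651 − 1 → 21.765%.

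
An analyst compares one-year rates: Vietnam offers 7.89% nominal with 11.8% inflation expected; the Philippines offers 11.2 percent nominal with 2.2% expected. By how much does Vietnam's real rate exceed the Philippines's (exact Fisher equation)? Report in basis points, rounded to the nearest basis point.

-1230 basis points

Vietnam: (1 + 0.0789)/(1 + 0.1180) − 1 = -3.4973%
The Philippines: (1 + 0.1120)/(1 + 0.0220) − 1 = 8.8063%
Differential = -3.4973% − 8.8063% = -12.3036% → -1230 basis points.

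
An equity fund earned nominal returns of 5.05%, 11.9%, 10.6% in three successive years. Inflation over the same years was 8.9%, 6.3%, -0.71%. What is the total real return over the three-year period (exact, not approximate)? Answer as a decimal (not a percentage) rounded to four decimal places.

0.1311

Nominal growth factor = 1.0505 × 1.1190 × 1.1060 = 1.300114
Price-level growth factor = 1.0890 × 1.0630 × 0.9929 = 1.149388
Real growth factor = 1.300114 / 1.149388 = 1.131135
Total real return = 1.131135 − 1 → 0.1311.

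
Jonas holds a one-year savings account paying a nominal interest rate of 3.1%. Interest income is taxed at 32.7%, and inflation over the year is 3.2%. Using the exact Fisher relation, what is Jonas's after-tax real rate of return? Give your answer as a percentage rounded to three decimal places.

After-tax nominal return = 3.1% × (1 − 0.327) = 2.0863%.
1 + r = 1.020863 / 1.03200 = 0.989208
After-tax real rate = 0.989208 − 1 → -1.079%.

-1.079%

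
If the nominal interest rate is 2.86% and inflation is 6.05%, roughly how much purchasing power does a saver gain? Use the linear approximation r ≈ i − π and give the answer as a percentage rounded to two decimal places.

-3.19%

r ≈ i − π = 2.86% − 6.05% = -3.19%.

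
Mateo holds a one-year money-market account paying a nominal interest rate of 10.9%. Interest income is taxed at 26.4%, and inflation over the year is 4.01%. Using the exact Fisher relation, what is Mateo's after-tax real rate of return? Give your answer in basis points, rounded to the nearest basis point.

386 basis points

After-tax nominal return = 10.9% × (1 − 0.264) = 8.0224%.
1 + r = 1.080224 / 1.04010 = 1.038577
After-tax real rate = 1.038577 − 1 → 386 basis points.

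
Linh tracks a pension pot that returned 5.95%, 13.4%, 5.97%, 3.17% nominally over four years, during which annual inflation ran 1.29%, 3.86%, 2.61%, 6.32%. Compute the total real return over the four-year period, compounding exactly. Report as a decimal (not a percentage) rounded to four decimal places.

Compound the nominal returns: 1.0595 × 1.1340 × 1.0597 × 1.0317 = 1.313561.
Compound inflation: 1.0129 × 1.0386 × 1.0261 × 1.0632 = 1.147677.
Deflate: 1.313561 / 1.147677 = 1.144540.
Total real return = 1.144540 − 1 → 0.1445.

0.1445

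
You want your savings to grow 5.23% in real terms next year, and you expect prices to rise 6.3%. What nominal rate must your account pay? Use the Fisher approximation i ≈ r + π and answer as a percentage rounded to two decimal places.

i ≈ r + π = 5.23% + 6.3% = 11.53%.

11.53%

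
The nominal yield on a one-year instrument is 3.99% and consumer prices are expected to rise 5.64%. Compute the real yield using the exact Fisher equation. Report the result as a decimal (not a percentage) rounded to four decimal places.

By the Fisher identity, 1 + r = (1 + i)/(1 + π).
1 + r = 1.03990 / 1.05640 = 0.984381
r = 0.984381 − 1 = -1.5619%, i.e. -0.0156.

-0.0156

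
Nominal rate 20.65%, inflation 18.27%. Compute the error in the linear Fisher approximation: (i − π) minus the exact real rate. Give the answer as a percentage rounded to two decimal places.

0.37%

Approximate: r ≈ 20.650% − 18.270% = 2.3800%
Exact: (1 + 0.2065)/(1 + 0.1827) − 1 = 2.0123%
Error = 2.3800% − 2.0123% = 0.3677% → 0.37%.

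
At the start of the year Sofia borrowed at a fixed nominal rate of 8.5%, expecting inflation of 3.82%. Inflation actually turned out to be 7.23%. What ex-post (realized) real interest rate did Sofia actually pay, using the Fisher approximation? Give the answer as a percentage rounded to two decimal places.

1.27%

Ex-post: 8.5% − 7.23% = 1.270%
So the realized real rate is 1.27%.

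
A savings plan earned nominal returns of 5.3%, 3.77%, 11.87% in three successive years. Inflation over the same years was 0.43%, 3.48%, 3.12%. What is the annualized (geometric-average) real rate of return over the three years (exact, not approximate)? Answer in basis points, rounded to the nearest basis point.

Nominal growth factor = 1.0530 × 1.0377 × 1.1187 = 1.22240136
Price-level growth factor = 1.0043 × 1.0348 × 1.0312 = 1.07167423
Real growth factor = 1.22240136 / 1.07167423 = 1.14064641
Annualized real rate = 1.14064641^(1/3) − 1 = 4.4841% → 448 basis points.

448 basis points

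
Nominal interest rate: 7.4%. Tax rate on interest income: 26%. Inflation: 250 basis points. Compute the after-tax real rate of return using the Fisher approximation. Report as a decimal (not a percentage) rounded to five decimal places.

0.02976

After-tax nominal return = 7.4% × (1 − 0.26) = 5.4760%.
r ≈ 5.4760% − 2.5% → 0.02976.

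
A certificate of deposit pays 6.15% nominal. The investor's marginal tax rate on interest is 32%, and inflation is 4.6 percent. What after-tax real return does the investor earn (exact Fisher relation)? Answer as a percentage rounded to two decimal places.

After-tax nominal return = 6.15% × (1 − 0.32) = 4.1820%.
1 + r = 1.04182 / 1.04600 = 0.996004
After-tax real rate = 0.996004 − 1 → -0.40%.

-0.40%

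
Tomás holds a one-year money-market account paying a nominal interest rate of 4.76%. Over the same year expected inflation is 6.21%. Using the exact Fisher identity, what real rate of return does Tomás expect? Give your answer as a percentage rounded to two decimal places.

-1.37%

By the Fisher identity, 1 + r = (1 + i)/(1 + π).
1 + r = 1.04760 / 1.06210 = 0.986348
r = 0.986348 − 1 = -1.3652%, i.e. -1.37%.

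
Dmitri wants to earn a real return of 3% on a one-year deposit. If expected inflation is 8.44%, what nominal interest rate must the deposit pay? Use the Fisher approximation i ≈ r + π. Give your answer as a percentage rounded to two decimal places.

i ≈ r + π = 3% + 8.44% = 11.44%.

11.44%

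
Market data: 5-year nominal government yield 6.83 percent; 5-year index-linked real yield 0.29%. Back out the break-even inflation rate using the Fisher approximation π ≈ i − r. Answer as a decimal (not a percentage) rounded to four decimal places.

0.0654

π ≈ i − r = 6.83% − 0.29% → 0.0654.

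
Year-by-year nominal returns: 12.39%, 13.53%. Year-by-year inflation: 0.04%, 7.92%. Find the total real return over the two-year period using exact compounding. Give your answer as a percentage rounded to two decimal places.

18.19%

Compound the nominal returns: 1.1239 × 1.1353 = 1.275964.
Compound inflation: 1.0004 × 1.0792 = 1.079632.
Deflate: 1.275964 / 1.079632 = 1.181851.
Total real return = 1.181851 − 1 → 18.19%.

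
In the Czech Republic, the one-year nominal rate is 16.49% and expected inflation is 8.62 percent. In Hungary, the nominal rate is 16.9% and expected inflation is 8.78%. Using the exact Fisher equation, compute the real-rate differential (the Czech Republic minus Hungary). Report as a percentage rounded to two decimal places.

-0.22%

The Czech Republic: (1 + 0.1649)/(1 + 0.0862) − 1 = 7.2454%
Hungary: (1 + 0.1690)/(1 + 0.0878) − 1 = 7.4646%
Differential = 7.2454% − 7.4646% = -0.2192% → -0.22%.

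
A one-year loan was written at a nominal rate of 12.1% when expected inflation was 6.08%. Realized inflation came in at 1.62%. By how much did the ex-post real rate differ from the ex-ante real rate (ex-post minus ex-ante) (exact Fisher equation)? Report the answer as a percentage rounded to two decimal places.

Ex-ante: (1 + 0.1210)/(1 + 0.0608) − 1 = 5.6750%
Ex-post: (1 + 0.1210)/(1 + 0.0162) − 1 = 10.3129%
Difference (ex-post − ex-ante) = 4.6380% → 4.64%.

4.64%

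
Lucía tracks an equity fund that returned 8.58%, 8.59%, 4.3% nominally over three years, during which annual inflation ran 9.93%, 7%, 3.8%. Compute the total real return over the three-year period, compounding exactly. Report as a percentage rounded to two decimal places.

Nominal growth factor = 1.0858 × 1.0859 × 1.0430 = 1.229770
Price-level growth factor = 1.0993 × 1.0700 × 1.0380 = 1.220949
Real growth factor = 1.229770 / 1.220949 = 1.007225
Total real return = 1.007225 − 1 → 0.72%.

0.72%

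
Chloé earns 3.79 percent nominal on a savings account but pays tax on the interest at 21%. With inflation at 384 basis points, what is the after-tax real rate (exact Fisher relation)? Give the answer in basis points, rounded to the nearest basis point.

-81 basis points

After-tax nominal return = 3.79% × (1 − 0.21) = 2.9941%.
1 + r = 1.029941 / 1.03840 = 0.991854
After-tax real rate = 0.991854 − 1 → -81 basis points.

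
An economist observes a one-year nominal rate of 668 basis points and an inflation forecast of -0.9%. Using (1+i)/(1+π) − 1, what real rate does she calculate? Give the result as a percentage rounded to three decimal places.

7.649%

By the Fisher relation, 1 + r = (1 + i)/(1 + π).
1 + r = 1.06680 / 0.99100 = 1.076488
r = 1.076488 − 1 = 7.6488%, i.e. 7.649%.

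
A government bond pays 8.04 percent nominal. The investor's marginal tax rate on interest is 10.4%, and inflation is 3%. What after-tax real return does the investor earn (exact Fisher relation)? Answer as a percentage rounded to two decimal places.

After-tax nominal return = 8.04% × (1 − 0.104) = 7.20384%.
1 + r = 1.0720384 / 1.03000 = 1.040814
After-tax real rate = 1.040814 − 1 → 4.08%.

4.08%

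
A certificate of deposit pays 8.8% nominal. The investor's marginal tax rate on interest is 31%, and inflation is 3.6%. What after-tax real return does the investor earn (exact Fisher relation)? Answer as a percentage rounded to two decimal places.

After-tax nominal return = 8.8% × (1 − 0.31) = 6.0720%.
1 + r = 1.06072 / 1.03600 = 1.023861
After-tax real rate = 1.023861 − 1 → 2.39%.

2.39%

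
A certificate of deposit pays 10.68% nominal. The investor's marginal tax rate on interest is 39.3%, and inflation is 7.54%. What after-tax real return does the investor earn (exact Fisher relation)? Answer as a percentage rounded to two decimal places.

After-tax nominal return = 10.68% × (1 − 0.393) = 6.48276%.
1 + r = 1.0648276 / 1.07540 = 0.990169
After-tax real rate = 0.990169 − 1 → -0.98%.

-0.98%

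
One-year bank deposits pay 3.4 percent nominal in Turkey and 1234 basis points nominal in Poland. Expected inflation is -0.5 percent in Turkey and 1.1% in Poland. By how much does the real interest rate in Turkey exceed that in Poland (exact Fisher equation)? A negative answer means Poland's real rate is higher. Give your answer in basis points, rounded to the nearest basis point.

Turkey: (1 + 0.0340)/(1 − 0.0050) − 1 = 3.9196%
Poland: (1 + 0.1234)/(1 + 0.0110) − 1 = 11.1177%
Differential = 3.9196% − 11.1177% = -7.1981% → -720 basis points.

-720 basis points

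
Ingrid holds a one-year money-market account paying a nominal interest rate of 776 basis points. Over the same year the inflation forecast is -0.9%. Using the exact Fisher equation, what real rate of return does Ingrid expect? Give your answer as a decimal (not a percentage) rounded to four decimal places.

By the Fisher equation, 1 + r = (1 + i)/(1 + π).
1 + r = 1.07760 / 0.99100 = 1.087386
r = 1.087386 − 1 = 8.7386%, i.e. 0.0874.

0.0874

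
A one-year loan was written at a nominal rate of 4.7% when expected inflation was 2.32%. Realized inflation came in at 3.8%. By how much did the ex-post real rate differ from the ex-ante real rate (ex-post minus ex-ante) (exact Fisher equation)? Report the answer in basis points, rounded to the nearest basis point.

-146 basis points

Ex-ante: (1 + 0.0470)/(1 + 0.0232) − 1 = 2.3260%
Ex-post: (1 + 0.0470)/(1 + 0.0380) − 1 = 0.8671%
Difference (ex-post − ex-ante) = -1.4590% → -146 basis points.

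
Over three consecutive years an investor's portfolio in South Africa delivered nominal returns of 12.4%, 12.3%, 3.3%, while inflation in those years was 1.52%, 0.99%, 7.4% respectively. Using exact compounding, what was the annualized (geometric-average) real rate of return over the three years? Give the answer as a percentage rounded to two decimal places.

5.80%

Nominal growth factor = 1.1240 × 1.1230 × 1.0330 = 1.30390632
Price-level growth factor = 1.0152 × 1.0099 × 1.0740 = 1.10111902
Real growth factor = 1.30390632 / 1.10111902 = 1.18416474
Annualized real rate = 1.18416474^(1/3) − 1 = 5.7964% → 5.80%.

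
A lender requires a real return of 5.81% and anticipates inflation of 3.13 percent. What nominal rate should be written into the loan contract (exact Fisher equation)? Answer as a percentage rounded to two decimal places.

(1 + i) = (1 + r)(1 + π) = 1.05810 × 1.03130 = 1.09121853
i = 1.09121853 − 1, so the required nominal rate is 9.12%.

9.12%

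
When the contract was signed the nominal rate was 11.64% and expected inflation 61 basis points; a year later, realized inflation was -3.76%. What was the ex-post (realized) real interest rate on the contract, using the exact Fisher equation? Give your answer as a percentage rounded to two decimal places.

Ex-post: (1 + 0.1164)/(1 − 0.0376) − 1 = 16.0017%
So the realized real rate is 16.00%.

16.00%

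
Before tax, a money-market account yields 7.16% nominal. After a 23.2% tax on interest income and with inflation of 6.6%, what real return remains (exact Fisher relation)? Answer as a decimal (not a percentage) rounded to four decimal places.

-0.0103

After-tax nominal return = 7.16% × (1 − 0.232) = 5.49888%.
1 + r = 1.0549888 / 1.06600 = 0.989671
After-tax real rate = 0.989671 − 1 → -0.0103.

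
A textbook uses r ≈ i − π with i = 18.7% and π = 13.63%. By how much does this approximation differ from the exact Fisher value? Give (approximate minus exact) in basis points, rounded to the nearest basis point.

61 basis points

Approximate: r ≈ 18.700% − 13.630% = 5.0700%
Exact: (1 + 0.1870)/(1 + 0.1363) − 1 = 4.4618%
Error = 5.0700% − 4.4618% = 0.6082% → 61 basis points.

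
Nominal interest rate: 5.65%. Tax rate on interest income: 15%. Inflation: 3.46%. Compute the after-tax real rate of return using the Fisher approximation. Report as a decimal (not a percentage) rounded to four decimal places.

0.0134

After-tax nominal return = 5.65% × (1 − 0.15) = 4.8025%.
r ≈ 4.8025% − 3.46% → 0.0134.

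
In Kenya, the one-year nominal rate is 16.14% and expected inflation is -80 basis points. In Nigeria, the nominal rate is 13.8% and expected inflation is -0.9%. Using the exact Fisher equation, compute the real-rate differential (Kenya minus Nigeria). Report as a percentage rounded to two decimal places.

Kenya: (1 + 0.1614)/(1 − 0.0080) − 1 = 17.0766%
Nigeria: (1 + 0.1380)/(1 − 0.0090) − 1 = 14.8335%
Differential = 17.0766% − 14.8335% = 2.2431% → 2.24%.

2.24%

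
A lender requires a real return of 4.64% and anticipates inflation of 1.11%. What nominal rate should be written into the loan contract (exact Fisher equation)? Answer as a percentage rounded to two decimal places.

5.80%

(1 + i) = (1 + r)(1 + π) = 1.04640 × 1.01110 = 1.05801504
i = 1.05801504 − 1, so the required nominal rate is 5.80%.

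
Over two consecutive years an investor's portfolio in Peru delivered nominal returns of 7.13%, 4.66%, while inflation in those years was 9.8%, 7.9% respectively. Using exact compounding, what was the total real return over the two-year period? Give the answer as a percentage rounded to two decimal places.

-5.36%

Compound the nominal returns: 1.0713 × 1.0466 = 1.121223.
Compound inflation: 1.0980 × 1.0790 = 1.184742.
Deflate: 1.121223 / 1.184742 = 0.946385.
Total real return = 0.946385 − 1 → -5.36%.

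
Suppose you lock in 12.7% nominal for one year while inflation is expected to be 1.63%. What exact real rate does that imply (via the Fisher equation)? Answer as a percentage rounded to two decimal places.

10.89%

By the Fisher equation, 1 + r = (1 + i)/(1 + π).
1 + r = 1.12700 / 1.01630 = 1.108925
r = 1.108925 − 1 = 10.8925%, i.e. 10.89%.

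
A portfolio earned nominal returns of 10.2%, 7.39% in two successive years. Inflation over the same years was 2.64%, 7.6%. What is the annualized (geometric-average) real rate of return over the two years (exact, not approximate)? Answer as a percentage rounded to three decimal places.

Compound the nominal returns: 1.1020 × 1.0739 = 1.18343780.
Compound inflation: 1.0264 × 1.0760 = 1.10440640.
Deflate: 1.18343780 / 1.10440640 = 1.07156007.
Annualized real rate = 1.07156007^(1/2) − 1 = 3.5162% → 3.516%.

3.516%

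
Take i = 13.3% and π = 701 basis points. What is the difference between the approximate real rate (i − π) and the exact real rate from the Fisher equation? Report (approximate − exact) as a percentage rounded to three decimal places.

Approximate: r ≈ 13.300% − 7.010% = 6.2900%
Exact: (1 + 0.1330)/(1 + 0.0701) − 1 = 5.8780%
Error = 6.2900% − 5.8780% = 0.4120% → 0.412%.

0.412%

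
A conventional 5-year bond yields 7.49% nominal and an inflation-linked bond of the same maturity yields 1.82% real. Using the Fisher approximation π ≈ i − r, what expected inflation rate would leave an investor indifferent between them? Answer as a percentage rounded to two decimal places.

5.67%

π ≈ i − r = 7.49% − 1.82% → 5.67%.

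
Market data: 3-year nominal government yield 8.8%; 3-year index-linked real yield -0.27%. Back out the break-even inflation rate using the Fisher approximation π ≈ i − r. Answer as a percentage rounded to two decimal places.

9.07%

π ≈ i − r = 8.8% − (-0.27%) → 9.07%.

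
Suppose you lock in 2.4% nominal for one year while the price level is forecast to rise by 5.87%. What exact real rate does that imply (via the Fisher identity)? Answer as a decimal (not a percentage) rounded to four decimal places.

1 + r = 1.02400 / 1.05870 = 0.967224
r = 0.967224 − 1 = -3.2776%, i.e. -0.0328.

-0.0328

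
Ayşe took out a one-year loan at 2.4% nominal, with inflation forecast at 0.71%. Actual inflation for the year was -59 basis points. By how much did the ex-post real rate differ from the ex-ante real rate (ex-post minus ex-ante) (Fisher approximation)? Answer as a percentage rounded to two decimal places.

1.30%

Ex-ante: 2.4% − 0.71% = 1.690%
Ex-post: 2.4% − (-0.59%) = 2.990%
Difference (ex-post − ex-ante) = 1.3000% → 1.30%.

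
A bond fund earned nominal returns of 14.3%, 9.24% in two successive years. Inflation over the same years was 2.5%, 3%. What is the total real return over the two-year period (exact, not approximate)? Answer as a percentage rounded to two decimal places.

Compound the nominal returns: 1.1430 × 1.0924 = 1.248613.
Compound inflation: 1.0250 × 1.0300 = 1.055750.
Deflate: 1.248613 / 1.055750 = 1.182679.
Total real return = 1.182679 − 1 → 18.27%.

18.27%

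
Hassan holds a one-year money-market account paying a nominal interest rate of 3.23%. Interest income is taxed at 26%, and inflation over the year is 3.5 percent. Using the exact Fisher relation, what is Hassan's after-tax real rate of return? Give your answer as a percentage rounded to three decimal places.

-1.072%

After-tax nominal return = 3.23% × (1 − 0.26) = 2.3902%.
1 + r = 1.023902 / 1.03500 = 0.989277
After-tax real rate = 0.989277 − 1 → -1.072%.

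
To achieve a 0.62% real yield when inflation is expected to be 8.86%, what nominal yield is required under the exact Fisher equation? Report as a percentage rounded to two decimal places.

9.53%

(1 + i) = (1 + r)(1 + π) = 1.00620 × 1.08860 = 1.09534932
i = 1.09534932 − 1, so the required nominal rate is 9.53%.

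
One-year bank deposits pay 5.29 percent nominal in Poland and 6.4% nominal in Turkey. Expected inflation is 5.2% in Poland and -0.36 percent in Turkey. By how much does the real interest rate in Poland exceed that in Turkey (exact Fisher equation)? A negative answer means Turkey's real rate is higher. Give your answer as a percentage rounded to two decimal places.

Poland: (1 + 0.0529)/(1 + 0.0520) − 1 = 0.0856%
Turkey: (1 + 0.0640)/(1 − 0.0036) − 1 = 6.7844%
Differential = 0.0856% − 6.7844% = -6.6989% → -6.70%.

-6.70%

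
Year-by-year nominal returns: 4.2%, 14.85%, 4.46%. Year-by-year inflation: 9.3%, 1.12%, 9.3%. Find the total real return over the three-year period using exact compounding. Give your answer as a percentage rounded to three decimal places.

3.484%

Compound the nominal returns: 1.0420 × 1.1485 × 1.0446 = 1.250111.
Compound inflation: 1.0930 × 1.0112 × 1.0930 = 1.208029.
Deflate: 1.250111 / 1.208029 = 1.034836.
Total real return = 1.034836 − 1 → 3.484%.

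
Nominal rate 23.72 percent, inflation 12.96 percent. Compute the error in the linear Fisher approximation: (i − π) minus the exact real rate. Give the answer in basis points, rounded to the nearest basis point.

123 basis points

Approximate: r ≈ 23.720% − 12.960% = 10.7600%
Exact: (1 + 0.2372)/(1 + 0.1296) − 1 = 9.5255%
Error = 10.7600% − 9.5255% = 1.2345% → 123 basis points.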